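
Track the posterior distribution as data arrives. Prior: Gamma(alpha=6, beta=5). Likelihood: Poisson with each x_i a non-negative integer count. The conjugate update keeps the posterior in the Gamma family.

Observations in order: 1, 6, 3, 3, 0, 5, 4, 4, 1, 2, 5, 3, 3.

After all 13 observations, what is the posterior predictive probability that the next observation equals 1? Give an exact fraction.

obs 1: x=1 → posterior Gamma(7, 6)
obs 2: x=6 → posterior Gamma(13, 7)
obs 3: x=3 → posterior Gamma(16, 8)
obs 4: x=3 → posterior Gamma(19, 9)
obs 5: x=0 → posterior Gamma(19, 10)
obs 6: x=5 → posterior Gamma(24, 11)
obs 7: x=4 → posterior Gamma(28, 12)
obs 8: x=4 → posterior Gamma(32, 13)
obs 9: x=1 → posterior Gamma(33, 14)
obs 10: x=2 → posterior Gamma(35, 15)
obs 11: x=5 → posterior Gamma(40, 16)
obs 12: x=3 → posterior Gamma(43, 17)
obs 13: x=3 → posterior Gamma(46, 18)

254268795903100589986017109448212501284373417527428517986304/1263046223881900339210386091365390321169375020004522243688539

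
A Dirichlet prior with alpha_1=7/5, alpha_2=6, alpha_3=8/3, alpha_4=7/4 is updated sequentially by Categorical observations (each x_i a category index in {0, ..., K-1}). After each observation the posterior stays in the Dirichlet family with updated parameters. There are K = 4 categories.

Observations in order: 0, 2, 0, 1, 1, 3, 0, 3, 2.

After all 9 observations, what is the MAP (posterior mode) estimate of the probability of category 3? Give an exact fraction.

obs 1: x=0 → posterior Dirichlet(12/5, 6, 8/3, 7/4)
obs 2: x=2 → posterior Dirichlet(12/5, 6, 11/3, 7/4)
obs 3: x=0 → posterior Dirichlet(17/5, 6, 11/3, 7/4)
obs 4: x=1 → posterior Dirichlet(17/5, 7, 11/3, 7/4)
obs 5: x=1 → posterior Dirichlet(17/5, 8, 11/3, 7/4)
obs 6: x=3 → posterior Dirichlet(17/5, 8, 11/3, 11/4)
obs 7: x=0 → posterior Dirichlet(22/5, 8, 11/3, 11/4)
obs 8: x=3 → posterior Dirichlet(22/5, 8, 11/3, 15/4)
obs 9: x=2 → posterior Dirichlet(22/5, 8, 14/3, 15/4)

165/1009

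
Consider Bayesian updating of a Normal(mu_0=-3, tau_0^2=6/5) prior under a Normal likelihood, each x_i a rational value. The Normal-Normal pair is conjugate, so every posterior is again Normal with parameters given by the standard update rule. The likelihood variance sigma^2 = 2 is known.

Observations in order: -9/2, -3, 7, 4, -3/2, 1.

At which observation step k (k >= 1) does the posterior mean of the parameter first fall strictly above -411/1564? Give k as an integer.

k = 6

obs 1: x=-9/2 → posterior Normal(-57/16, 3/4)
obs 2: x=-3 → posterior Normal(-75/22, 6/11)
obs 3: x=7 → posterior Normal(-33/28, 3/7)
obs 4: x=4 → posterior Normal(-9/34, 6/17)
obs 5: x=-3/2 → posterior Normal(-9/20, 3/10)
obs 6: x=1 → posterior Normal(-6/23, 6/23)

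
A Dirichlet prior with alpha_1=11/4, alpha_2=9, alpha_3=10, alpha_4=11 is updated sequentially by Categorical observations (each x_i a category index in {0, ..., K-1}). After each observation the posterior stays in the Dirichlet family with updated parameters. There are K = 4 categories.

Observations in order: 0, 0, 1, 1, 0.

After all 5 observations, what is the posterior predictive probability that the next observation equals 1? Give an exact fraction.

obs 1: x=0 → posterior Dirichlet(15/4, 9, 10, 11)
obs 2: x=0 → posterior Dirichlet(19/4, 9, 10, 11)
obs 3: x=1 → posterior Dirichlet(19/4, 10, 10, 11)
obs 4: x=1 → posterior Dirichlet(19/4, 11, 10, 11)
obs 5: x=0 → posterior Dirichlet(23/4, 11, 10, 11)

44/151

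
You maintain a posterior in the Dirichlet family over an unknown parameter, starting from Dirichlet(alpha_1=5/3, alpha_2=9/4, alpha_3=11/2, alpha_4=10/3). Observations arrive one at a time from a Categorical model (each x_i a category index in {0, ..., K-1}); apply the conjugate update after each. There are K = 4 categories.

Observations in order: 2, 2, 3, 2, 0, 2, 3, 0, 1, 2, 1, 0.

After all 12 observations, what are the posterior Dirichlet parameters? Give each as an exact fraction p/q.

alpha_1=14/3, alpha_2=17/4, alpha_3=21/2, alpha_4=16/3

obs 1: x=2 → posterior Dirichlet(5/3, 9/4, 13/2, 10/3)
obs 2: x=2 → posterior Dirichlet(5/3, 9/4, 15/2, 10/3)
obs 3: x=3 → posterior Dirichlet(5/3, 9/4, 15/2, 13/3)
obs 4: x=2 → posterior Dirichlet(5/3, 9/4, 17/2, 13/3)
obs 5: x=0 → posterior Dirichlet(8/3, 9/4, 17/2, 13/3)
obs 6: x=2 → posterior Dirichlet(8/3, 9/4, 19/2, 13/3)
obs 7: x=3 → posterior Dirichlet(8/3, 9/4, 19/2, 16/3)
obs 8: x=0 → posterior Dirichlet(11/3, 9/4, 19/2, 16/3)
obs 9: x=1 → posterior Dirichlet(11/3, 13/4, 19/2, 16/3)
obs 10: x=2 → posterior Dirichlet(11/3, 13/4, 21/2, 16/3)
obs 11: x=1 → posterior Dirichlet(11/3, 17/4, 21/2, 16/3)
obs 12: x=0 → posterior Dirichlet(14/3, 17/4, 21/2, 16/3)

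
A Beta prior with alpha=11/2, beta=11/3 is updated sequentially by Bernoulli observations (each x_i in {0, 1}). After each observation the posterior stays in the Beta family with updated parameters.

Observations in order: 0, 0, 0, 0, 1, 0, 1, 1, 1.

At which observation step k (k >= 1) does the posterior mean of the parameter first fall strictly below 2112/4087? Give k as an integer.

obs 1: x=0 → posterior Beta(11/2, 14/3)
obs 2: x=0 → posterior Beta(11/2, 17/3)
obs 3: x=0 → posterior Beta(11/2, 20/3)
obs 4: x=0 → posterior Beta(11/2, 23/3)
obs 5: x=1 → posterior Beta(13/2, 23/3)
obs 6: x=0 → posterior Beta(13/2, 26/3)
obs 7: x=1 → posterior Beta(15/2, 26/3)
obs 8: x=1 → posterior Beta(17/2, 26/3)
obs 9: x=1 → posterior Beta(19/2, 26/3)

k = 2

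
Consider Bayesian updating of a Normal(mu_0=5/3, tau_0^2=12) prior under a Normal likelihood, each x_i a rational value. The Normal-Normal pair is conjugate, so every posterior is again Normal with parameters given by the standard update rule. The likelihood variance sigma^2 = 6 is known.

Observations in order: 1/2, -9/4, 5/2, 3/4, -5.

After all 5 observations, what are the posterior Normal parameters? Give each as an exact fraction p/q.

obs 1: x=1/2 → posterior Normal(8/9, 4)
obs 2: x=-9/4 → posterior Normal(-11/30, 12/5)
obs 3: x=5/2 → posterior Normal(19/42, 12/7)
obs 4: x=3/4 → posterior Normal(14/27, 4/3)
obs 5: x=-5 → posterior Normal(-16/33, 12/11)

mu_0=-16/33, tau_0^2=12/11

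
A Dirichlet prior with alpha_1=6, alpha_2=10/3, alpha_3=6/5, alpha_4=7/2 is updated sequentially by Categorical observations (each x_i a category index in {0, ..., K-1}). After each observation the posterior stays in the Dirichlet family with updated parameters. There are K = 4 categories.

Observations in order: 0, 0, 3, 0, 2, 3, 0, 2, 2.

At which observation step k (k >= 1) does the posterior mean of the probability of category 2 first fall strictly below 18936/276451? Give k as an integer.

obs 1: x=0 → posterior Dirichlet(7, 10/3, 6/5, 7/2)
obs 2: x=0 → posterior Dirichlet(8, 10/3, 6/5, 7/2)
obs 3: x=3 → posterior Dirichlet(8, 10/3, 6/5, 9/2)
obs 4: x=0 → posterior Dirichlet(9, 10/3, 6/5, 9/2)
obs 5: x=2 → posterior Dirichlet(9, 10/3, 11/5, 9/2)
obs 6: x=3 → posterior Dirichlet(9, 10/3, 11/5, 11/2)
obs 7: x=0 → posterior Dirichlet(10, 10/3, 11/5, 11/2)
obs 8: x=2 → posterior Dirichlet(10, 10/3, 16/5, 11/2)
obs 9: x=2 → posterior Dirichlet(10, 10/3, 21/5, 11/2)

k = 4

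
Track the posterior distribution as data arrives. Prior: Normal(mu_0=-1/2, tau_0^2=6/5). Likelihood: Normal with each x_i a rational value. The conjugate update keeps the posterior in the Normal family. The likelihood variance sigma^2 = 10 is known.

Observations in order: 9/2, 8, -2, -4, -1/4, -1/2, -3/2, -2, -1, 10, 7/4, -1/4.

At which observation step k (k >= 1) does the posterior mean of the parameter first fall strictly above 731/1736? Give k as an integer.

obs 1: x=9/2 → posterior Normal(1/28, 15/14)
obs 2: x=8 → posterior Normal(25/31, 30/31)
obs 3: x=-2 → posterior Normal(19/34, 15/17)
obs 4: x=-4 → posterior Normal(7/37, 30/37)
obs 5: x=-1/4 → posterior Normal(5/32, 3/4)
obs 6: x=-1/2 → posterior Normal(19/172, 30/43)
obs 7: x=-3/2 → posterior Normal(1/184, 15/23)
obs 8: x=-2 → posterior Normal(-23/196, 30/49)
obs 9: x=-1 → posterior Normal(-35/208, 15/26)
obs 10: x=10 → posterior Normal(17/44, 6/11)
obs 11: x=7/4 → posterior Normal(53/116, 15/29)
obs 12: x=-1/4 → posterior Normal(103/244, 30/61)

k = 2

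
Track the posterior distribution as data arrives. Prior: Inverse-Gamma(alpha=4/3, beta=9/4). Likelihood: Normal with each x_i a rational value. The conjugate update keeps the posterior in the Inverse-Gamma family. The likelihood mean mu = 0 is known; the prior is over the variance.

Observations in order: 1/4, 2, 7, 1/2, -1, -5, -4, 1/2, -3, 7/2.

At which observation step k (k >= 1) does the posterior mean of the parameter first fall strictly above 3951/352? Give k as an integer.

obs 1: x=1/4 → posterior Inverse-Gamma(11/6, 73/32)
obs 2: x=2 → posterior Inverse-Gamma(7/3, 137/32)
obs 3: x=7 → posterior Inverse-Gamma(17/6, 921/32)
obs 4: x=1/2 → posterior Inverse-Gamma(10/3, 925/32)
obs 5: x=-1 → posterior Inverse-Gamma(23/6, 941/32)
obs 6: x=-5 → posterior Inverse-Gamma(13/3, 1341/32)
obs 7: x=-4 → posterior Inverse-Gamma(29/6, 1597/32)
obs 8: x=1/2 → posterior Inverse-Gamma(16/3, 1601/32)
obs 9: x=-3 → posterior Inverse-Gamma(35/6, 1745/32)
obs 10: x=7/2 → posterior Inverse-Gamma(19/3, 1941/32)

k = 3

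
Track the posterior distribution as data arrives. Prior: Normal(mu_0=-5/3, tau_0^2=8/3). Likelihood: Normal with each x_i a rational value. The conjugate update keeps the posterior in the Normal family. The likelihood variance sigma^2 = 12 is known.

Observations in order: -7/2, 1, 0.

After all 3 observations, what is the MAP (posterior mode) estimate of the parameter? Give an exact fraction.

obs 1: x=-7/2 → posterior Normal(-2, 24/11)
obs 2: x=1 → posterior Normal(-20/13, 24/13)
obs 3: x=0 → posterior Normal(-4/3, 8/5)

-4/3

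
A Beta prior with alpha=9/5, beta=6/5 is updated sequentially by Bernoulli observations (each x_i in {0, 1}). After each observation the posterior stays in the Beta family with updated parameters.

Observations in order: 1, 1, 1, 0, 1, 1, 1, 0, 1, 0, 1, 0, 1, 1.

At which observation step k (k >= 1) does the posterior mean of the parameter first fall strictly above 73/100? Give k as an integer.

obs 1: x=1 → posterior Beta(14/5, 6/5)
obs 2: x=1 → posterior Beta(19/5, 6/5)
obs 3: x=1 → posterior Beta(24/5, 6/5)
obs 4: x=0 → posterior Beta(24/5, 11/5)
obs 5: x=1 → posterior Beta(29/5, 11/5)
obs 6: x=1 → posterior Beta(34/5, 11/5)
obs 7: x=1 → posterior Beta(39/5, 11/5)
obs 8: x=0 → posterior Beta(39/5, 16/5)
obs 9: x=1 → posterior Beta(44/5, 16/5)
obs 10: x=0 → posterior Beta(44/5, 21/5)
obs 11: x=1 → posterior Beta(49/5, 21/5)
obs 12: x=0 → posterior Beta(49/5, 26/5)
obs 13: x=1 → posterior Beta(54/5, 26/5)
obs 14: x=1 → posterior Beta(59/5, 26/5)

k = 2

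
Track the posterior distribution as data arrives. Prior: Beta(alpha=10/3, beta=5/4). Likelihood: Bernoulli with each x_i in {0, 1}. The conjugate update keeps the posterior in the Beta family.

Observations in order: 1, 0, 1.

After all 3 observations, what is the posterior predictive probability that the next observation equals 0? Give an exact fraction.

27/91

obs 1: x=1 → posterior Beta(13/3, 5/4)
obs 2: x=0 → posterior Beta(13/3, 9/4)
obs 3: x=1 → posterior Beta(16/3, 9/4)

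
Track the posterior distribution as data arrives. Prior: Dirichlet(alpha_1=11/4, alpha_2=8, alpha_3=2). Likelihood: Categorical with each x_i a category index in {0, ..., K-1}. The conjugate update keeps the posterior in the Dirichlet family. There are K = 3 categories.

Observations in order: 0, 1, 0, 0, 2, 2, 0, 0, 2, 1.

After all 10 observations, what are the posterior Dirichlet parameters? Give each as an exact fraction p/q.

obs 1: x=0 → posterior Dirichlet(15/4, 8, 2)
obs 2: x=1 → posterior Dirichlet(15/4, 9, 2)
obs 3: x=0 → posterior Dirichlet(19/4, 9, 2)
obs 4: x=0 → posterior Dirichlet(23/4, 9, 2)
obs 5: x=2 → posterior Dirichlet(23/4, 9, 3)
obs 6: x=2 → posterior Dirichlet(23/4, 9, 4)
obs 7: x=0 → posterior Dirichlet(27/4, 9, 4)
obs 8: x=0 → posterior Dirichlet(31/4, 9, 4)
obs 9: x=2 → posterior Dirichlet(31/4, 9, 5)
obs 10: x=1 → posterior Dirichlet(31/4, 10, 5)

alpha_1=31/4, alpha_2=10, alpha_3=5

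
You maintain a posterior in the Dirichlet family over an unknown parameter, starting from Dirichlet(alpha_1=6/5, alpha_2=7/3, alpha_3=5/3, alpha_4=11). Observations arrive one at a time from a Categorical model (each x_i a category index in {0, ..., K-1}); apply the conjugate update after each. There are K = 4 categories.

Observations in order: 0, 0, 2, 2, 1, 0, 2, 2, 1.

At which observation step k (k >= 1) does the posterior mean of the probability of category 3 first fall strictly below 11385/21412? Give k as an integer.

obs 1: x=0 → posterior Dirichlet(11/5, 7/3, 5/3, 11)
obs 2: x=0 → posterior Dirichlet(16/5, 7/3, 5/3, 11)
obs 3: x=2 → posterior Dirichlet(16/5, 7/3, 8/3, 11)
obs 4: x=2 → posterior Dirichlet(16/5, 7/3, 11/3, 11)
obs 5: x=1 → posterior Dirichlet(16/5, 10/3, 11/3, 11)
obs 6: x=0 → posterior Dirichlet(21/5, 10/3, 11/3, 11)
obs 7: x=2 → posterior Dirichlet(21/5, 10/3, 14/3, 11)
obs 8: x=2 → posterior Dirichlet(21/5, 10/3, 17/3, 11)
obs 9: x=1 → posterior Dirichlet(21/5, 13/3, 17/3, 11)

k = 5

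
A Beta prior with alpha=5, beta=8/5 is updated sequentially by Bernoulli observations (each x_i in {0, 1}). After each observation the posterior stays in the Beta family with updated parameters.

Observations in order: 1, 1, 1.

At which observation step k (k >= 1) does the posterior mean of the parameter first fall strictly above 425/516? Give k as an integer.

k = 3

obs 1: x=1 → posterior Beta(6, 8/5)
obs 2: x=1 → posterior Beta(7, 8/5)
obs 3: x=1 → posterior Beta(8, 8/5)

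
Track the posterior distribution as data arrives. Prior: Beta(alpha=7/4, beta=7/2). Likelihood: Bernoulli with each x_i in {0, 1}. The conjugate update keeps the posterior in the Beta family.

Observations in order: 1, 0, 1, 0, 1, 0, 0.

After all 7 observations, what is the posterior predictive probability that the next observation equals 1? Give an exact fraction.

obs 1: x=1 → posterior Beta(11/4, 7/2)
obs 2: x=0 → posterior Beta(11/4, 9/2)
obs 3: x=1 → posterior Beta(15/4, 9/2)
obs 4: x=0 → posterior Beta(15/4, 11/2)
obs 5: x=1 → posterior Beta(19/4, 11/2)
obs 6: x=0 → posterior Beta(19/4, 13/2)
obs 7: x=0 → posterior Beta(19/4, 15/2)

19/49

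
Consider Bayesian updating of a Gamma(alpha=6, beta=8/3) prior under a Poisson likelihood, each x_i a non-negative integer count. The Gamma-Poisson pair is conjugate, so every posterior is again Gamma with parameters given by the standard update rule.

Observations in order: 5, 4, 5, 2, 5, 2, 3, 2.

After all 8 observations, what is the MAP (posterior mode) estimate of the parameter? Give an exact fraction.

obs 1: x=5 → posterior Gamma(11, 11/3)
obs 2: x=4 → posterior Gamma(15, 14/3)
obs 3: x=5 → posterior Gamma(20, 17/3)
obs 4: x=2 → posterior Gamma(22, 20/3)
obs 5: x=5 → posterior Gamma(27, 23/3)
obs 6: x=2 → posterior Gamma(29, 26/3)
obs 7: x=3 → posterior Gamma(32, 29/3)
obs 8: x=2 → posterior Gamma(34, 32/3)

99/32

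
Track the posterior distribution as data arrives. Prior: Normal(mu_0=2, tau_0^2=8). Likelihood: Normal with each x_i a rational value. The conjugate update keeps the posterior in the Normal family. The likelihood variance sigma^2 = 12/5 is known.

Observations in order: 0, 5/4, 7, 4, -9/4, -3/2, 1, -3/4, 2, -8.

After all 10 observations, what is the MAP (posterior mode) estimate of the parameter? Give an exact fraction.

obs 1: x=0 → posterior Normal(6/13, 24/13)
obs 2: x=5/4 → posterior Normal(37/46, 24/23)
obs 3: x=7 → posterior Normal(59/22, 8/11)
obs 4: x=4 → posterior Normal(257/86, 24/43)
obs 5: x=-9/4 → posterior Normal(2, 24/53)
obs 6: x=-3/2 → posterior Normal(13/9, 8/21)
obs 7: x=1 → posterior Normal(101/73, 24/73)
obs 8: x=-3/4 → posterior Normal(187/166, 24/83)
obs 9: x=2 → posterior Normal(227/186, 8/31)
obs 10: x=-8 → posterior Normal(67/206, 24/103)

67/206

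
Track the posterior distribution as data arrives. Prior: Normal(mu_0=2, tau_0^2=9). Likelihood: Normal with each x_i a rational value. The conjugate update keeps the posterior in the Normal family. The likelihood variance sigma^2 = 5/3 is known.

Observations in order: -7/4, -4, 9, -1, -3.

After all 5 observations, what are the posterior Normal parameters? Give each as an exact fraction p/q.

obs 1: x=-7/4 → posterior Normal(-149/128, 45/32)
obs 2: x=-4 → posterior Normal(-581/236, 45/59)
obs 3: x=9 → posterior Normal(391/344, 45/86)
obs 4: x=-1 → posterior Normal(283/452, 45/113)
obs 5: x=-3 → posterior Normal(-41/560, 9/28)

mu_0=-41/560, tau_0^2=9/28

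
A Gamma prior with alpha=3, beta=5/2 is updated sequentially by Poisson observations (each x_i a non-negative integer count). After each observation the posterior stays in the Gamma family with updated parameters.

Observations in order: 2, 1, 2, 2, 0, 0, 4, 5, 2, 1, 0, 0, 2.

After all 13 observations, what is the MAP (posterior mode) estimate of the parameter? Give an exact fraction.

46/31

obs 1: x=2 → posterior Gamma(5, 7/2)
obs 2: x=1 → posterior Gamma(6, 9/2)
obs 3: x=2 → posterior Gamma(8, 11/2)
obs 4: x=2 → posterior Gamma(10, 13/2)
obs 5: x=0 → posterior Gamma(10, 15/2)
obs 6: x=0 → posterior Gamma(10, 17/2)
obs 7: x=4 → posterior Gamma(14, 19/2)
obs 8: x=5 → posterior Gamma(19, 21/2)
obs 9: x=2 → posterior Gamma(21, 23/2)
obs 10: x=1 → posterior Gamma(22, 25/2)
obs 11: x=0 → posterior Gamma(22, 27/2)
obs 12: x=0 → posterior Gamma(22, 29/2)
obs 13: x=2 → posterior Gamma(24, 31/2)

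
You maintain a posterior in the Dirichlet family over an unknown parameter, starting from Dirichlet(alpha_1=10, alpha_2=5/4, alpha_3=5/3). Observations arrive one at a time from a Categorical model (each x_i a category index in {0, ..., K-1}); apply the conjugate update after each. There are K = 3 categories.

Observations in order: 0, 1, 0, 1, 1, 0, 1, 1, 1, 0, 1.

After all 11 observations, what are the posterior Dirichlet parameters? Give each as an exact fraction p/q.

alpha_1=14, alpha_2=33/4, alpha_3=5/3

obs 1: x=0 → posterior Dirichlet(11, 5/4, 5/3)
obs 2: x=1 → posterior Dirichlet(11, 9/4, 5/3)
obs 3: x=0 → posterior Dirichlet(12, 9/4, 5/3)
obs 4: x=1 → posterior Dirichlet(12, 13/4, 5/3)
obs 5: x=1 → posterior Dirichlet(12, 17/4, 5/3)
obs 6: x=0 → posterior Dirichlet(13, 17/4, 5/3)
obs 7: x=1 → posterior Dirichlet(13, 21/4, 5/3)
obs 8: x=1 → posterior Dirichlet(13, 25/4, 5/3)
obs 9: x=1 → posterior Dirichlet(13, 29/4, 5/3)
obs 10: x=0 → posterior Dirichlet(14, 29/4, 5/3)
obs 11: x=1 → posterior Dirichlet(14, 33/4, 5/3)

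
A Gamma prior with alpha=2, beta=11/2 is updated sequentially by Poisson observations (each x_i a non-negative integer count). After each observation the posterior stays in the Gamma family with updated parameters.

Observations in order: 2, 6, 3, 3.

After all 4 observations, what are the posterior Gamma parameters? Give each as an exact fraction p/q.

alpha=16, beta=19/2

obs 1: x=2 → posterior Gamma(4, 13/2)
obs 2: x=6 → posterior Gamma(10, 15/2)
obs 3: x=3 → posterior Gamma(13, 17/2)
obs 4: x=3 → posterior Gamma(16, 19/2)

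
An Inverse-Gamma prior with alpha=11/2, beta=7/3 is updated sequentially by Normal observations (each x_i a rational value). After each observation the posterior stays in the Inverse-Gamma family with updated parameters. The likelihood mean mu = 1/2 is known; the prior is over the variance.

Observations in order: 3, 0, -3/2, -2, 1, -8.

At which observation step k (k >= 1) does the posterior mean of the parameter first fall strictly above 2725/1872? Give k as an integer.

k = 4

obs 1: x=3 → posterior Inverse-Gamma(6, 131/24)
obs 2: x=0 → posterior Inverse-Gamma(13/2, 67/12)
obs 3: x=-3/2 → posterior Inverse-Gamma(7, 91/12)
obs 4: x=-2 → posterior Inverse-Gamma(15/2, 257/24)
obs 5: x=1 → posterior Inverse-Gamma(8, 65/6)
obs 6: x=-8 → posterior Inverse-Gamma(17/2, 1127/24)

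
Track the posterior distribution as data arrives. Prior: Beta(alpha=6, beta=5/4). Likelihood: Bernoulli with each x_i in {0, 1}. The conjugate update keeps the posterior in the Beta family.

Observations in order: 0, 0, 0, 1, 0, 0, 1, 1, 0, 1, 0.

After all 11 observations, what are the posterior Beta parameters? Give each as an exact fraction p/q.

alpha=10, beta=33/4

obs 1: x=0 → posterior Beta(6, 9/4)
obs 2: x=0 → posterior Beta(6, 13/4)
obs 3: x=0 → posterior Beta(6, 17/4)
obs 4: x=1 → posterior Beta(7, 17/4)
obs 5: x=0 → posterior Beta(7, 21/4)
obs 6: x=0 → posterior Beta(7, 25/4)
obs 7: x=1 → posterior Beta(8, 25/4)
obs 8: x=1 → posterior Beta(9, 25/4)
obs 9: x=0 → posterior Beta(9, 29/4)
obs 10: x=1 → posterior Beta(10, 29/4)
obs 11: x=0 → posterior Beta(10, 33/4)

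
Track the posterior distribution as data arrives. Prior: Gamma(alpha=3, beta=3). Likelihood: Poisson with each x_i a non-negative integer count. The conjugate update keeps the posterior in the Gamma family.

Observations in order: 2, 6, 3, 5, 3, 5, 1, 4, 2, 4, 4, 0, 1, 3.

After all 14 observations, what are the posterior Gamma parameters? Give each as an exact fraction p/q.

alpha=46, beta=17

obs 1: x=2 → posterior Gamma(5, 4)
obs 2: x=6 → posterior Gamma(11, 5)
obs 3: x=3 → posterior Gamma(14, 6)
obs 4: x=5 → posterior Gamma(19, 7)
obs 5: x=3 → posterior Gamma(22, 8)
obs 6: x=5 → posterior Gamma(27, 9)
obs 7: x=1 → posterior Gamma(28, 10)
obs 8: x=4 → posterior Gamma(32, 11)
obs 9: x=2 → posterior Gamma(34, 12)
obs 10: x=4 → posterior Gamma(38, 13)
obs 11: x=4 → posterior Gamma(42, 14)
obs 12: x=0 → posterior Gamma(42, 15)
obs 13: x=1 → posterior Gamma(43, 16)
obs 14: x=3 → posterior Gamma(46, 17)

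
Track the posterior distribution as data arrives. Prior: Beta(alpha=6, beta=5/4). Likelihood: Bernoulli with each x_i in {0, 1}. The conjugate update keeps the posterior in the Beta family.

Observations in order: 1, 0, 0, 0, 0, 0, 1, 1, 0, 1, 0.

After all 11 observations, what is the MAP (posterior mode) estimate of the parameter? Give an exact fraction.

36/65

obs 1: x=1 → posterior Beta(7, 5/4)
obs 2: x=0 → posterior Beta(7, 9/4)
obs 3: x=0 → posterior Beta(7, 13/4)
obs 4: x=0 → posterior Beta(7, 17/4)
obs 5: x=0 → posterior Beta(7, 21/4)
obs 6: x=0 → posterior Beta(7, 25/4)
obs 7: x=1 → posterior Beta(8, 25/4)
obs 8: x=1 → posterior Beta(9, 25/4)
obs 9: x=0 → posterior Beta(9, 29/4)
obs 10: x=1 → posterior Beta(10, 29/4)
obs 11: x=0 → posterior Beta(10, 33/4)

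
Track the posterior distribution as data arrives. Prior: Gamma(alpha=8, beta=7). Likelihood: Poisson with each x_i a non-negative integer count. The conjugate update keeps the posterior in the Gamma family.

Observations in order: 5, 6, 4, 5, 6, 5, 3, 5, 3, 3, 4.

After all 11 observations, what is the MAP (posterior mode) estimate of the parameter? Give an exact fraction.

28/9

obs 1: x=5 → posterior Gamma(13, 8)
obs 2: x=6 → posterior Gamma(19, 9)
obs 3: x=4 → posterior Gamma(23, 10)
obs 4: x=5 → posterior Gamma(28, 11)
obs 5: x=6 → posterior Gamma(34, 12)
obs 6: x=5 → posterior Gamma(39, 13)
obs 7: x=3 → posterior Gamma(42, 14)
obs 8: x=5 → posterior Gamma(47, 15)
obs 9: x=3 → posterior Gamma(50, 16)
obs 10: x=3 → posterior Gamma(53, 17)
obs 11: x=4 → posterior Gamma(57, 18)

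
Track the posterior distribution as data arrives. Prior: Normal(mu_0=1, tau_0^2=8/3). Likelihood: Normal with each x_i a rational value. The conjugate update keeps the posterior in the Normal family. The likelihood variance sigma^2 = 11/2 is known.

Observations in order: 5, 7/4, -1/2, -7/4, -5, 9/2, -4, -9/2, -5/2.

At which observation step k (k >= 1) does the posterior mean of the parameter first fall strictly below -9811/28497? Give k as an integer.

k = 9

obs 1: x=5 → posterior Normal(113/49, 88/49)
obs 2: x=7/4 → posterior Normal(141/65, 88/65)
obs 3: x=-1/2 → posterior Normal(133/81, 88/81)
obs 4: x=-7/4 → posterior Normal(105/97, 88/97)
obs 5: x=-5 → posterior Normal(25/113, 88/113)
obs 6: x=9/2 → posterior Normal(97/129, 88/129)
obs 7: x=-4 → posterior Normal(33/145, 88/145)
obs 8: x=-9/2 → posterior Normal(-39/161, 88/161)
obs 9: x=-5/2 → posterior Normal(-79/177, 88/177)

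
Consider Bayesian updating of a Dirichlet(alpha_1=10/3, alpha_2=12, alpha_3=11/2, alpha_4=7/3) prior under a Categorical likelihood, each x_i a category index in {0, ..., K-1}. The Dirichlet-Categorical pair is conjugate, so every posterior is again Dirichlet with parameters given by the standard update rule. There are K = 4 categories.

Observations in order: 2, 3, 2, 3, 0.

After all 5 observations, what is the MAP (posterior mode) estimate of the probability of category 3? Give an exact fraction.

obs 1: x=2 → posterior Dirichlet(10/3, 12, 13/2, 7/3)
obs 2: x=3 → posterior Dirichlet(10/3, 12, 13/2, 10/3)
obs 3: x=2 → posterior Dirichlet(10/3, 12, 15/2, 10/3)
obs 4: x=3 → posterior Dirichlet(10/3, 12, 15/2, 13/3)
obs 5: x=0 → posterior Dirichlet(13/3, 12, 15/2, 13/3)

4/29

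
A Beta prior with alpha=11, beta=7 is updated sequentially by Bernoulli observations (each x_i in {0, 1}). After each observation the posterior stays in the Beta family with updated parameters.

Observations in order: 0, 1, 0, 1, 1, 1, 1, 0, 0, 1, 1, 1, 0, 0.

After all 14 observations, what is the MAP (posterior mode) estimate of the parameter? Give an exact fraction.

obs 1: x=0 → posterior Beta(11, 8)
obs 2: x=1 → posterior Beta(12, 8)
obs 3: x=0 → posterior Beta(12, 9)
obs 4: x=1 → posterior Beta(13, 9)
obs 5: x=1 → posterior Beta(14, 9)
obs 6: x=1 → posterior Beta(15, 9)
obs 7: x=1 → posterior Beta(16, 9)
obs 8: x=0 → posterior Beta(16, 10)
obs 9: x=0 → posterior Beta(16, 11)
obs 10: x=1 → posterior Beta(17, 11)
obs 11: x=1 → posterior Beta(18, 11)
obs 12: x=1 → posterior Beta(19, 11)
obs 13: x=0 → posterior Beta(19, 12)
obs 14: x=0 → posterior Beta(19, 13)

3/5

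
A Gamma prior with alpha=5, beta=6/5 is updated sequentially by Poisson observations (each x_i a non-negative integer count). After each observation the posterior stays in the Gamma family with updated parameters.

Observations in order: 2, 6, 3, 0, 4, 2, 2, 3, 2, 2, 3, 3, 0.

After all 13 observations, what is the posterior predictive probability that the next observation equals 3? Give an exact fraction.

obs 1: x=2 → posterior Gamma(7, 11/5)
obs 2: x=6 → posterior Gamma(13, 16/5)
obs 3: x=3 → posterior Gamma(16, 21/5)
obs 4: x=0 → posterior Gamma(16, 26/5)
obs 5: x=4 → posterior Gamma(20, 31/5)
obs 6: x=2 → posterior Gamma(22, 36/5)
obs 7: x=2 → posterior Gamma(24, 41/5)
obs 8: x=3 → posterior Gamma(27, 46/5)
obs 9: x=2 → posterior Gamma(29, 51/5)
obs 10: x=2 → posterior Gamma(31, 56/5)
obs 11: x=3 → posterior Gamma(34, 61/5)
obs 12: x=3 → posterior Gamma(37, 66/5)
obs 13: x=0 → posterior Gamma(37, 71/5)

18863140171508818596329560553296383350701248665240290452022304897650208875/89906292792120874788147949975589435666380774469966651989925165698807496704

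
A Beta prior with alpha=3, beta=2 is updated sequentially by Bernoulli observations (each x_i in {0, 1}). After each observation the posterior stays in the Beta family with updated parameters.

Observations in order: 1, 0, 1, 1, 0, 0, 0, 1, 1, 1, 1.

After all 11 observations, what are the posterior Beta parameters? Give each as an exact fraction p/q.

obs 1: x=1 → posterior Beta(4, 2)
obs 2: x=0 → posterior Beta(4, 3)
obs 3: x=1 → posterior Beta(5, 3)
obs 4: x=1 → posterior Beta(6, 3)
obs 5: x=0 → posterior Beta(6, 4)
obs 6: x=0 → posterior Beta(6, 5)
obs 7: x=0 → posterior Beta(6, 6)
obs 8: x=1 → posterior Beta(7, 6)
obs 9: x=1 → posterior Beta(8, 6)
obs 10: x=1 → posterior Beta(9, 6)
obs 11: x=1 → posterior Beta(10, 6)

alpha=10, beta=6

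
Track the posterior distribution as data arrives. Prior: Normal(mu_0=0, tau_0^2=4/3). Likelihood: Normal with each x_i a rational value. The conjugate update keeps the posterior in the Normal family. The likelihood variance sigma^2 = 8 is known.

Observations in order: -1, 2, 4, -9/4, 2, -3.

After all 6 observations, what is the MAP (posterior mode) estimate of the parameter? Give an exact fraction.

obs 1: x=-1 → posterior Normal(-1/7, 8/7)
obs 2: x=2 → posterior Normal(1/8, 1)
obs 3: x=4 → posterior Normal(5/9, 8/9)
obs 4: x=-9/4 → posterior Normal(11/40, 4/5)
obs 5: x=2 → posterior Normal(19/44, 8/11)
obs 6: x=-3 → posterior Normal(7/48, 2/3)

7/48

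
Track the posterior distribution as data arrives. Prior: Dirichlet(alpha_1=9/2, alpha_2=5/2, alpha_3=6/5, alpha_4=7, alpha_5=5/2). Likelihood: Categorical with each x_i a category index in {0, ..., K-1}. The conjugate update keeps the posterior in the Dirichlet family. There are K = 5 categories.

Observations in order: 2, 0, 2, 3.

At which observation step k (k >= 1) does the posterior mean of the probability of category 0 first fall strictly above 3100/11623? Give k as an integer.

obs 1: x=2 → posterior Dirichlet(9/2, 5/2, 11/5, 7, 5/2)
obs 2: x=0 → posterior Dirichlet(11/2, 5/2, 11/5, 7, 5/2)
obs 3: x=2 → posterior Dirichlet(11/2, 5/2, 16/5, 7, 5/2)
obs 4: x=3 → posterior Dirichlet(11/2, 5/2, 16/5, 8, 5/2)

k = 2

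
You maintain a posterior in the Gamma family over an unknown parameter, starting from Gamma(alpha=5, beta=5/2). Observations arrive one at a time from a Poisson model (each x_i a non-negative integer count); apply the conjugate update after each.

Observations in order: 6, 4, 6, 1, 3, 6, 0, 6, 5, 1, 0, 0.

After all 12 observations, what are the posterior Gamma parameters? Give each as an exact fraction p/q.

obs 1: x=6 → posterior Gamma(11, 7/2)
obs 2: x=4 → posterior Gamma(15, 9/2)
obs 3: x=6 → posterior Gamma(21, 11/2)
obs 4: x=1 → posterior Gamma(22, 13/2)
obs 5: x=3 → posterior Gamma(25, 15/2)
obs 6: x=6 → posterior Gamma(31, 17/2)
obs 7: x=0 → posterior Gamma(31, 19/2)
obs 8: x=6 → posterior Gamma(37, 21/2)
obs 9: x=5 → posterior Gamma(42, 23/2)
obs 10: x=1 → posterior Gamma(43, 25/2)
obs 11: x=0 → posterior Gamma(43, 27/2)
obs 12: x=0 → posterior Gamma(43, 29/2)

alpha=43, beta=29/2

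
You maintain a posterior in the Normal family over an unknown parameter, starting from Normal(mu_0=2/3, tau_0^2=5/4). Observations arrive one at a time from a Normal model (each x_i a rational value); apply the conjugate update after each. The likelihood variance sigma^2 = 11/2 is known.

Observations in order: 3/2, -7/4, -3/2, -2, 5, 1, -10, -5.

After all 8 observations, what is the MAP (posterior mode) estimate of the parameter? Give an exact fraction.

obs 1: x=3/2 → posterior Normal(133/162, 55/54)
obs 2: x=-7/4 → posterior Normal(161/384, 55/64)
obs 3: x=-3/2 → posterior Normal(71/444, 55/74)
obs 4: x=-2 → posterior Normal(-7/72, 55/84)
obs 5: x=5 → posterior Normal(251/564, 55/94)
obs 6: x=1 → posterior Normal(311/624, 55/104)
obs 7: x=-10 → posterior Normal(-289/684, 55/114)
obs 8: x=-5 → posterior Normal(-19/24, 55/124)

-19/24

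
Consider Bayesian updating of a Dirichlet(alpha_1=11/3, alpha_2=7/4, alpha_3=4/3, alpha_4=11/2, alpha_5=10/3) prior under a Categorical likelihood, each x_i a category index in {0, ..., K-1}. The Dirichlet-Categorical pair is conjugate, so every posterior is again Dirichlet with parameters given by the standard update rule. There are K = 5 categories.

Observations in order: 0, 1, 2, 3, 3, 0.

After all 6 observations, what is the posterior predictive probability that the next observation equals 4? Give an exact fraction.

obs 1: x=0 → posterior Dirichlet(14/3, 7/4, 4/3, 11/2, 10/3)
obs 2: x=1 → posterior Dirichlet(14/3, 11/4, 4/3, 11/2, 10/3)
obs 3: x=2 → posterior Dirichlet(14/3, 11/4, 7/3, 11/2, 10/3)
obs 4: x=3 → posterior Dirichlet(14/3, 11/4, 7/3, 13/2, 10/3)
obs 5: x=3 → posterior Dirichlet(14/3, 11/4, 7/3, 15/2, 10/3)
obs 6: x=0 → posterior Dirichlet(17/3, 11/4, 7/3, 15/2, 10/3)

40/259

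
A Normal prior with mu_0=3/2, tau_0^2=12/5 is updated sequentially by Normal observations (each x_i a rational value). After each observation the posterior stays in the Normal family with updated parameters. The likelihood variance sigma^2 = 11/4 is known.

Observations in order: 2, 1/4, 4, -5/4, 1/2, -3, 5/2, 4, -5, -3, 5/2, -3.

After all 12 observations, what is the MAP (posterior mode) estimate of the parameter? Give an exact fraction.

obs 1: x=2 → posterior Normal(357/206, 132/103)
obs 2: x=1/4 → posterior Normal(381/302, 132/151)
obs 3: x=4 → posterior Normal(765/398, 132/199)
obs 4: x=-5/4 → posterior Normal(645/494, 132/247)
obs 5: x=1/2 → posterior Normal(693/590, 132/295)
obs 6: x=-3 → posterior Normal(405/686, 132/343)
obs 7: x=5/2 → posterior Normal(645/782, 132/391)
obs 8: x=4 → posterior Normal(1029/878, 132/439)
obs 9: x=-5 → posterior Normal(549/974, 132/487)
obs 10: x=-3 → posterior Normal(261/1070, 132/535)
obs 11: x=5/2 → posterior Normal(501/1166, 12/53)
obs 12: x=-3 → posterior Normal(213/1262, 132/631)

213/1262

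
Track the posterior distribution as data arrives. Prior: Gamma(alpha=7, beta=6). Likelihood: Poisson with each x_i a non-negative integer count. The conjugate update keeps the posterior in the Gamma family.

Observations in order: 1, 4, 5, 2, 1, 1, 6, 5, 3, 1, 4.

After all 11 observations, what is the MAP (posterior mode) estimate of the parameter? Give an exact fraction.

obs 1: x=1 → posterior Gamma(8, 7)
obs 2: x=4 → posterior Gamma(12, 8)
obs 3: x=5 → posterior Gamma(17, 9)
obs 4: x=2 → posterior Gamma(19, 10)
obs 5: x=1 → posterior Gamma(20, 11)
obs 6: x=1 → posterior Gamma(21, 12)
obs 7: x=6 → posterior Gamma(27, 13)
obs 8: x=5 → posterior Gamma(32, 14)
obs 9: x=3 → posterior Gamma(35, 15)
obs 10: x=1 → posterior Gamma(36, 16)
obs 11: x=4 → posterior Gamma(40, 17)

39/17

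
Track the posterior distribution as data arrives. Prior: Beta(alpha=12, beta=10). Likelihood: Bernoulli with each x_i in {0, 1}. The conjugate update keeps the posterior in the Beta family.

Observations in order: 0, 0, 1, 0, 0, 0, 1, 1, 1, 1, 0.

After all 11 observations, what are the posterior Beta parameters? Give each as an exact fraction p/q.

obs 1: x=0 → posterior Beta(12, 11)
obs 2: x=0 → posterior Beta(12, 12)
obs 3: x=1 → posterior Beta(13, 12)
obs 4: x=0 → posterior Beta(13, 13)
obs 5: x=0 → posterior Beta(13, 14)
obs 6: x=0 → posterior Beta(13, 15)
obs 7: x=1 → posterior Beta(14, 15)
obs 8: x=1 → posterior Beta(15, 15)
obs 9: x=1 → posterior Beta(16, 15)
obs 10: x=1 → posterior Beta(17, 15)
obs 11: x=0 → posterior Beta(17, 16)

alpha=17, beta=16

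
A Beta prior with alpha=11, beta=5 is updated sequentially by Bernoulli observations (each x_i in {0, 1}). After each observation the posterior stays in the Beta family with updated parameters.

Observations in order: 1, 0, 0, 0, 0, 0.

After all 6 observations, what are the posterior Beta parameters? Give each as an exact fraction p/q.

alpha=12, beta=10

obs 1: x=1 → posterior Beta(12, 5)
obs 2: x=0 → posterior Beta(12, 6)
obs 3: x=0 → posterior Beta(12, 7)
obs 4: x=0 → posterior Beta(12, 8)
obs 5: x=0 → posterior Beta(12, 9)
obs 6: x=0 → posterior Beta(12, 10)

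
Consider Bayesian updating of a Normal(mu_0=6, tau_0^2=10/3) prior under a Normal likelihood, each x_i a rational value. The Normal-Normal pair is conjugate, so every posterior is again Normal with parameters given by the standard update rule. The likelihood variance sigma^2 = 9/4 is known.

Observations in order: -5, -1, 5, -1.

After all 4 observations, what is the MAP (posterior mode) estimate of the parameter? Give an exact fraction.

82/187

obs 1: x=-5 → posterior Normal(-38/67, 90/67)
obs 2: x=-1 → posterior Normal(-78/107, 90/107)
obs 3: x=5 → posterior Normal(122/147, 30/49)
obs 4: x=-1 → posterior Normal(82/187, 90/187)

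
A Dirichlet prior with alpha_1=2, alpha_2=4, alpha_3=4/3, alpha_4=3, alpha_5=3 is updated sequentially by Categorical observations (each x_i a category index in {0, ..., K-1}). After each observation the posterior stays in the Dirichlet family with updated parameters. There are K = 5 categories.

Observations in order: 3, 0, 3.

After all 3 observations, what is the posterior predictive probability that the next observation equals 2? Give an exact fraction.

obs 1: x=3 → posterior Dirichlet(2, 4, 4/3, 4, 3)
obs 2: x=0 → posterior Dirichlet(3, 4, 4/3, 4, 3)
obs 3: x=3 → posterior Dirichlet(3, 4, 4/3, 5, 3)

4/49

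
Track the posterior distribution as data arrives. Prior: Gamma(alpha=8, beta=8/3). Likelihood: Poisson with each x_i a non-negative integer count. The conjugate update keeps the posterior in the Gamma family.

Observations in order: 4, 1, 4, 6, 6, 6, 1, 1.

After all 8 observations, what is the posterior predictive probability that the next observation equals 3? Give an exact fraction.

12100731910248981550927910527693447743535191507717452407504896/57905761067641178540192733082440108773880638182163238525390625

obs 1: x=4 → posterior Gamma(12, 11/3)
obs 2: x=1 → posterior Gamma(13, 14/3)
obs 3: x=4 → posterior Gamma(17, 17/3)
obs 4: x=6 → posterior Gamma(23, 20/3)
obs 5: x=6 → posterior Gamma(29, 23/3)
obs 6: x=6 → posterior Gamma(35, 26/3)
obs 7: x=1 → posterior Gamma(36, 29/3)
obs 8: x=1 → posterior Gamma(37, 32/3)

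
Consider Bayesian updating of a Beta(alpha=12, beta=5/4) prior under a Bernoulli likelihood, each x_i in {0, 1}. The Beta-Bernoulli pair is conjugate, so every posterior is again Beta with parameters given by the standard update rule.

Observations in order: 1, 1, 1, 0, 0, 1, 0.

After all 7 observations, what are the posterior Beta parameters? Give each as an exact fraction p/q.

obs 1: x=1 → posterior Beta(13, 5/4)
obs 2: x=1 → posterior Beta(14, 5/4)
obs 3: x=1 → posterior Beta(15, 5/4)
obs 4: x=0 → posterior Beta(15, 9/4)
obs 5: x=0 → posterior Beta(15, 13/4)
obs 6: x=1 → posterior Beta(16, 13/4)
obs 7: x=0 → posterior Beta(16, 17/4)

alpha=16, beta=17/4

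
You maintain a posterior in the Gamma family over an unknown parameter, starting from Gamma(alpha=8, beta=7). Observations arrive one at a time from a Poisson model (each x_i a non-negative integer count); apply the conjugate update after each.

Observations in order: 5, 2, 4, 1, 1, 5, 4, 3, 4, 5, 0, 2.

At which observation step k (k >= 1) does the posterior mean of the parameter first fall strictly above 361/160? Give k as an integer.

obs 1: x=5 → posterior Gamma(13, 8)
obs 2: x=2 → posterior Gamma(15, 9)
obs 3: x=4 → posterior Gamma(19, 10)
obs 4: x=1 → posterior Gamma(20, 11)
obs 5: x=1 → posterior Gamma(21, 12)
obs 6: x=5 → posterior Gamma(26, 13)
obs 7: x=4 → posterior Gamma(30, 14)
obs 8: x=3 → posterior Gamma(33, 15)
obs 9: x=4 → posterior Gamma(37, 16)
obs 10: x=5 → posterior Gamma(42, 17)
obs 11: x=0 → posterior Gamma(42, 18)
obs 12: x=2 → posterior Gamma(44, 19)

k = 9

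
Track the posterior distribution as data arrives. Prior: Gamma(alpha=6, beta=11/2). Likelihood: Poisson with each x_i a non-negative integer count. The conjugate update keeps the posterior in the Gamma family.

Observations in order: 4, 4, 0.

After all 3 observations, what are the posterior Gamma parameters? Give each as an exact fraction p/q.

obs 1: x=4 → posterior Gamma(10, 13/2)
obs 2: x=4 → posterior Gamma(14, 15/2)
obs 3: x=0 → posterior Gamma(14, 17/2)

alpha=14, beta=17/2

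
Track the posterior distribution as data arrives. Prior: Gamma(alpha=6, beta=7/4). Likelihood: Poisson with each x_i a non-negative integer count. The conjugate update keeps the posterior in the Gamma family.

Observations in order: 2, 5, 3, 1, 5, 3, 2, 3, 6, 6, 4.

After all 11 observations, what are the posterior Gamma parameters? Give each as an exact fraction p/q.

alpha=46, beta=51/4

obs 1: x=2 → posterior Gamma(8, 11/4)
obs 2: x=5 → posterior Gamma(13, 15/4)
obs 3: x=3 → posterior Gamma(16, 19/4)
obs 4: x=1 → posterior Gamma(17, 23/4)
obs 5: x=5 → posterior Gamma(22, 27/4)
obs 6: x=3 → posterior Gamma(25, 31/4)
obs 7: x=2 → posterior Gamma(27, 35/4)
obs 8: x=3 → posterior Gamma(30, 39/4)
obs 9: x=6 → posterior Gamma(36, 43/4)
obs 10: x=6 → posterior Gamma(42, 47/4)
obs 11: x=4 → posterior Gamma(46, 51/4)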